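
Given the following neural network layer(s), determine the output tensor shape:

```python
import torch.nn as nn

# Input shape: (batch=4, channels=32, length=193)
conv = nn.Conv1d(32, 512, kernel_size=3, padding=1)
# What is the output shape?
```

Input: (4, 32, 193) -> Output: (4, 512, 193)

Answer: (4, 512, 193)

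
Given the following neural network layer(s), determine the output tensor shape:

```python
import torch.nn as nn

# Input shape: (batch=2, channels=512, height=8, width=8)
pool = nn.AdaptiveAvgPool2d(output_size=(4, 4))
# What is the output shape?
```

Input: (2, 512, 8, 8) -> Output: (2, 512, 4, 4)

Answer: (2, 512, 4, 4)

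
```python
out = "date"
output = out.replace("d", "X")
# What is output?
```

Trace:
`out = "date"` → out = 'date'
`output = out.replace("d", "X")` → output = 'Xate'
So output = 'Xate'

Answer: 'Xate'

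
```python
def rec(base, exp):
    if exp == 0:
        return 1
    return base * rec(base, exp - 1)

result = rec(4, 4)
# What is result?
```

rec(4, 4) = 4 * 4 * 4 * 4 = 256

Answer: 256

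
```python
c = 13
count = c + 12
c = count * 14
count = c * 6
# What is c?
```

Trace:
`c = 13` → c = 13
`count = c + 12` → count = 25
`c = count * 14` → c = 350
`count = c * 6` → count = 2100
So c = 350

Answer: 350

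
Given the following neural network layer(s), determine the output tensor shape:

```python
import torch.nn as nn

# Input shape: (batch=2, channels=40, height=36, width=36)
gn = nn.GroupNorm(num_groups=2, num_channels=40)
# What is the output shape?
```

Input: (2, 40, 36, 36) -> Output: (2, 40, 36, 36)

Answer: (2, 40, 36, 36)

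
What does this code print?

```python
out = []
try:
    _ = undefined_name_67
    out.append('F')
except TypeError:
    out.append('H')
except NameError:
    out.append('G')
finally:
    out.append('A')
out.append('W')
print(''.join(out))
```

Execution trace: 'G' (except NameError) → 'A' (finally) → 'W' (after the try/except). Output: GAW

Answer: GAW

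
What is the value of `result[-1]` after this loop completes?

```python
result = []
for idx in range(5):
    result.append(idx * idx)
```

Last element of squares 0 to 4
`result` takes the values: [] → [0] → [0, 1] → [0, 1, 4] → [0, 1, 4, 9] → [0, 1, 4, 9, 16]
So `result[-1]` = 16

Answer: 16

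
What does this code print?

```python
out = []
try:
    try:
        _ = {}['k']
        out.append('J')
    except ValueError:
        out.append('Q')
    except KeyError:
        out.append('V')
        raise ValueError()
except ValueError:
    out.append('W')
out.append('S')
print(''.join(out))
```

Execution trace: 'V' (inner except KeyError) → 'W' (outer except ValueError) → 'S' (after the try/except). Output: VWS

Answer: VWS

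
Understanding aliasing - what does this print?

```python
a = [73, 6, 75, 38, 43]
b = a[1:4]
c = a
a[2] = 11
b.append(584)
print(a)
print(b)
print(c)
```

Key concept: slice vs alias.
Step by step:
`a = [73, 6, 75, 38, 43]` → a = [73, 6, 75, 38, 43]
`b = a[1:4]` → b = [6, 75, 38]
`c = a` → c = [73, 6, 75, 38, 43] (same object as a)
`a[2] = 11` → a = [73, 6, 11, 38, 43] (same object as c); c = [73, 6, 11, 38, 43] (same object as a)
`b.append(584)` → b = [6, 75, 38, 584]
`print(a)` → prints [73, 6, 11, 38, 43]
`print(b)` → prints [6, 75, 38, 584]
`print(c)` → prints [73, 6, 11, 38, 43]

Answer:
[73, 6, 11, 38, 43]
[6, 75, 38, 584]
[73, 6, 11, 38, 43]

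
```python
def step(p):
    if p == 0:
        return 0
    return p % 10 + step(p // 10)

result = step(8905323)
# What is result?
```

Sum of digits of 8905323: 3 + 2 + 3 + 5 + 0 + 9 + 8 = 30

Answer: 30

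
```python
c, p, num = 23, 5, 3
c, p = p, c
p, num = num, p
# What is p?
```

Trace:
`c, p, num = 23, 5, 3` → c = 23; p = 5; num = 3
`c, p = p, c` → c = 5; p = 23
`p, num = num, p` → p = 3; num = 23
So p = 3

Answer: 3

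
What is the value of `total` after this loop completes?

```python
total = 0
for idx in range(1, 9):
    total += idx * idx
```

Sum of squares 1² to 8² = 204
`total` takes the values: 0 → 1 → 5 → 14 → 30 → 55 → 91 → 140 → 204

Answer: 204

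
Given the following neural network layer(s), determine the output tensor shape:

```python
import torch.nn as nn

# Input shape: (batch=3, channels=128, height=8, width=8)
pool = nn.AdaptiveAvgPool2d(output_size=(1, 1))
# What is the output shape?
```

Input: (3, 128, 8, 8) -> Output: (3, 128, 1, 1)

Answer: (3, 128, 1, 1)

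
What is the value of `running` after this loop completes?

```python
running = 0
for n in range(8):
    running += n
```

Sum of 0 to 7 = 28
`running` takes the values: 0 → 1 → 3 → 6 → 10 → 15 → 21 → 28

Answer: 28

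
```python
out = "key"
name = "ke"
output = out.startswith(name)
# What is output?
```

Trace:
`out = "key"` → out = 'key'
`name = "ke"` → name = 'ke'
`output = out.startswith(name)` → output = True
So output = True

Answer: True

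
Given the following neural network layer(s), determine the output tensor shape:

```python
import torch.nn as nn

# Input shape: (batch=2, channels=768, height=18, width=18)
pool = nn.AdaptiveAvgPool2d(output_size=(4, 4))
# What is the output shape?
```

Input: (2, 768, 18, 18) -> Output: (2, 768, 4, 4)

Answer: (2, 768, 4, 4)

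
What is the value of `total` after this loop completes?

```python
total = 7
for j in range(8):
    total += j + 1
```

Start at 7, add 1 to 8 = 43
`total` takes the values: 7 → 8 → 10 → 13 → 17 → 22 → 28 → 35 → 43

Answer: 43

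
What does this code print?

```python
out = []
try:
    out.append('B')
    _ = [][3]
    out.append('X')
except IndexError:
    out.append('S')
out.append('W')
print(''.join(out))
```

Execution trace: 'B' (try body) → 'S' (except IndexError) → 'W' (after the try/except). Output: BSW

Answer: BSW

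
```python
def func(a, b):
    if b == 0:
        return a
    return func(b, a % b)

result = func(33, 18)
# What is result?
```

func(33, 18) -> func(18, 15) -> func(15, 3) -> func(3, 0) -> 3

Answer: 3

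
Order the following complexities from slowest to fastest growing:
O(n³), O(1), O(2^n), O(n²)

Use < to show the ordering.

Ordered by growth rate: O(1) < O(n²) < O(n³) < O(2^n)

Answer: O(1) < O(n²) < O(n³) < O(2^n)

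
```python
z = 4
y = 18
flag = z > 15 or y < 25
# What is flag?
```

Trace:
`z = 4` → z = 4
`y = 18` → y = 18
`flag = z > 15 or y < 25` → flag = True
So flag = True

Answer: True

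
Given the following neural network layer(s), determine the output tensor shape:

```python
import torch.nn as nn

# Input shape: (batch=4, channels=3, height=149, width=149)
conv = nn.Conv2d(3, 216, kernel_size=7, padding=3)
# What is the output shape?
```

Input: (4, 3, 149, 149) -> Output: (4, 216, 149, 149)

Answer: (4, 216, 149, 149)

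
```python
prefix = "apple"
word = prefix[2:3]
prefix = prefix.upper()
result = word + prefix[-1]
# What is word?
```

Trace:
`prefix = "apple"` → prefix = 'apple'
`word = prefix[2:3]` → word = 'p'
`prefix = prefix.upper()` → prefix = 'APPLE'
`result = word + prefix[-1]` → result = 'pE'
So word = 'p'

Answer: 'p'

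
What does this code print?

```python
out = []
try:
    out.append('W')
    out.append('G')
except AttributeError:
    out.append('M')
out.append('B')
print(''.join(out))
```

Execution trace: 'W' (try body) → 'G' (try body, no exception) → 'B' (after the try/except). Output: WGB

Answer: WGB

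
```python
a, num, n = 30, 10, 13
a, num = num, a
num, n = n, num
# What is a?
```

Trace:
`a, num, n = 30, 10, 13` → a = 30; num = 10; n = 13
`a, num = num, a` → a = 10; num = 30
`num, n = n, num` → num = 13; n = 30
So a = 10

Answer: 10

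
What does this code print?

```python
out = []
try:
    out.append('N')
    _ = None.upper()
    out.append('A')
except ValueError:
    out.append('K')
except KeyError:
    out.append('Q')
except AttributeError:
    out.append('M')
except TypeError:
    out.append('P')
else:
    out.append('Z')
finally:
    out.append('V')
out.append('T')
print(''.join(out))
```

Execution trace: 'N' (try body) → 'M' (except AttributeError) → 'V' (finally) → 'T' (after the try/except). Output: NMVT

Answer: NMVT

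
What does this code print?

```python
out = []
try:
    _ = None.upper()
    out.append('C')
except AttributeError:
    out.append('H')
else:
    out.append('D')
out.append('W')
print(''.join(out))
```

Execution trace: 'H' (except AttributeError) → 'W' (after the try/except). Output: HW

Answer: HW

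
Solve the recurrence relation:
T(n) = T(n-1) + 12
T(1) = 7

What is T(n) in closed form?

Unrolling: T(n) = T(1) + 12·(n-1) = 7 + 12(n-1) = 12n - 5.

Answer: T(n) = 12n - 5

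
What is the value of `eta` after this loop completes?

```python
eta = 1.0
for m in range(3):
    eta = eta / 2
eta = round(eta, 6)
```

Halving LR 3 times: 1 / 2^3
`eta` takes the values: 1.0 → 0.5 → 0.25 → 0.125

Answer: 0.125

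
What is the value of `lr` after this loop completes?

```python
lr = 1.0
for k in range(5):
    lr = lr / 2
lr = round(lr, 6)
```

Halving LR 5 times: 1 / 2^5
`lr` takes the values: 1.0 → 0.5 → 0.25 → 0.125 → 0.0625 → 0.03125

Answer: 0.03125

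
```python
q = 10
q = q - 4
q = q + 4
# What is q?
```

Trace:
`q = 10` → q = 10
`q = q - 4` → q = 6
`q = q + 4` → q = 10
So q = 10

Answer: 10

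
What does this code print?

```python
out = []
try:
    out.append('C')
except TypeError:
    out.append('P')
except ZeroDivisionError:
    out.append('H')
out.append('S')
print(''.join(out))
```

Execution trace: 'C' (try body, no exception) → 'S' (after the try/except). Output: CS

Answer: CS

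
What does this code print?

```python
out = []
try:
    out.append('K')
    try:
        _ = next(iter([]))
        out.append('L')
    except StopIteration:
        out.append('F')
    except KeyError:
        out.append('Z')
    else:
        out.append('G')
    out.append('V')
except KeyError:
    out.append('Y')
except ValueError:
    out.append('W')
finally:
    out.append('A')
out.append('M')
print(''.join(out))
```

Execution trace: 'K' (try body) → 'F' (inner except StopIteration) → 'V' (try body, no exception) → 'A' (finally) → 'M' (after the try/except). Output: KFVAM

Answer: KFVAM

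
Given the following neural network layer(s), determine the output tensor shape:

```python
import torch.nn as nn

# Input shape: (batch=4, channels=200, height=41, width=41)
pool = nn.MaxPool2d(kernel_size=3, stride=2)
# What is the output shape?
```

Input: (4, 200, 41, 41) -> Output: (4, 200, 20, 20)

Answer: (4, 200, 20, 20)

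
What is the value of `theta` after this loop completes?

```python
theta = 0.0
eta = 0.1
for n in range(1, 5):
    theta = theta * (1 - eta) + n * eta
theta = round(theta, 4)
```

Moving average with lr=0.1
`theta` takes the values: 0.0 → 0.1 → 0.29 → 0.561 → 0.9049

Answer: 0.9049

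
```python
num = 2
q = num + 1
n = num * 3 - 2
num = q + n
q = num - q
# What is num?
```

Trace:
`num = 2` → num = 2
`q = num + 1` → q = 3
`n = num * 3 - 2` → n = 4
`num = q + n` → num = 7
`q = num - q` → q = 4
So num = 7

Answer: 7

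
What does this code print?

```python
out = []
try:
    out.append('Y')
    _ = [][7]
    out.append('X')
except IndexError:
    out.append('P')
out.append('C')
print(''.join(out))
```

Execution trace: 'Y' (try body) → 'P' (except IndexError) → 'C' (after the try/except). Output: YPC

Answer: YPC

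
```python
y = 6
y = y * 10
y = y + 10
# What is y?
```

Trace:
`y = 6` → y = 6
`y = y * 10` → y = 60
`y = y + 10` → y = 70
So y = 70

Answer: 70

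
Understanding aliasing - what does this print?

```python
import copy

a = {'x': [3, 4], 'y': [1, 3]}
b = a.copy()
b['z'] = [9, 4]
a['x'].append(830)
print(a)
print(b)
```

Key concept: shallow copy of dict with mutable values.
Step by step:
`a = {'x': [3, 4], 'y': [1, 3]}` → a = {'x': [3, 4], 'y': [1, 3]}
`b = a.copy()` → b = {'x': [3, 4], 'y': [1, 3]}
`b['z'] = [9, 4]` → b = {'x': [3, 4], 'y': [1, 3], 'z': [9, 4]}
`a['x'].append(830)` → a = {'x': [3, 4, 830], 'y': [1, 3]}; b = {'x': [3, 4, 830], 'y': [1, 3], 'z': [9, 4]}
`print(a)` → prints {'x': [3, 4, 830], 'y': [1, 3]}
`print(b)` → prints {'x': [3, 4, 830], 'y': [1, 3], 'z': [9, 4]}

Answer:
{'x': [3, 4, 830], 'y': [1, 3]}
{'x': [3, 4, 830], 'y': [1, 3], 'z': [9, 4]}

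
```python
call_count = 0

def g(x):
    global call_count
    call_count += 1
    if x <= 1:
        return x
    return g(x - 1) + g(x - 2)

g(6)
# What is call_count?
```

Calls(x) = 1 + Calls(x-1) + Calls(x-2); Calls(0)=Calls(1)=1. For x=6 this gives 25.

Answer: 25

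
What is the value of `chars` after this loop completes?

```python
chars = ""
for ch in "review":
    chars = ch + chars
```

Reverse 'review'
`chars` takes the values: "" → "r" → "er" → "ver" → "iver" → "eiver" → "weiver"

Answer: "weiver"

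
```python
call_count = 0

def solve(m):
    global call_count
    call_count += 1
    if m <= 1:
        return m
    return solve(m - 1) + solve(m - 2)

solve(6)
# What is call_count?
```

Calls(m) = 1 + Calls(m-1) + Calls(m-2); Calls(0)=Calls(1)=1. For m=6 this gives 25.

Answer: 25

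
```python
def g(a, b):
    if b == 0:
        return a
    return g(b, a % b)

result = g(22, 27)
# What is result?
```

g(22, 27) -> g(27, 22) -> g(22, 5) -> g(5, 2) -> g(2, 1) -> g(1, 0) -> 1

Answer: 1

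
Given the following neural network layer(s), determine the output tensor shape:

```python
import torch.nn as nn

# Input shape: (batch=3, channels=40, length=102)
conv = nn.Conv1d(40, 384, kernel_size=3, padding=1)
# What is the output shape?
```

Input: (3, 40, 102) -> Output: (3, 384, 102)

Answer: (3, 384, 102)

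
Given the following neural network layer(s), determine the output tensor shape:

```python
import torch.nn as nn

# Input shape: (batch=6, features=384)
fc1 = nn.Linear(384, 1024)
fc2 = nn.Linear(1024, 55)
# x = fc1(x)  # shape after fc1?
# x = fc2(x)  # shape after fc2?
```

Input: (6, 384) -> after fc1: (6, 1024) -> Output: (6, 55)

Answer: (6, 55)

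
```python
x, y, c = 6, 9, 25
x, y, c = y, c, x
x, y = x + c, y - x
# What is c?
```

Trace:
`x, y, c = 6, 9, 25` → x = 6; y = 9; c = 25
`x, y, c = y, c, x` → x = 9; y = 25; c = 6
`x, y = x + c, y - x` → x = 15; y = 16
So c = 6

Answer: 6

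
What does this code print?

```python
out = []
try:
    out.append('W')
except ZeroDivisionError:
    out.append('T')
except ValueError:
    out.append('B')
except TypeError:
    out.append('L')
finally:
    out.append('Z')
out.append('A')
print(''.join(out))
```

Execution trace: 'W' (try body, no exception) → 'Z' (finally) → 'A' (after the try/except). Output: WZA

Answer: WZA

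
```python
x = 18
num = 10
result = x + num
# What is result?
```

Trace:
`x = 18` → x = 18
`num = 10` → num = 10
`result = x + num` → result = 28
So result = 28

Answer: 28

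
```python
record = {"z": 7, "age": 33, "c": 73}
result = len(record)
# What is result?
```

Trace:
`record = {"z": 7, "age": 33, "c": 73}` → record = {'z': 7, 'age': 33, 'c': 73}
`result = len(record)` → result = 3
So result = 3

Answer: 3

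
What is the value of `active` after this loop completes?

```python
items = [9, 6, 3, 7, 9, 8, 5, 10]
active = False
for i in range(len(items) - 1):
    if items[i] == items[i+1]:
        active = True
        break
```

Check consecutive duplicates in [9, 6, 3, 7, 9, 8, 5, 10]
`active` takes the values: False

Answer: False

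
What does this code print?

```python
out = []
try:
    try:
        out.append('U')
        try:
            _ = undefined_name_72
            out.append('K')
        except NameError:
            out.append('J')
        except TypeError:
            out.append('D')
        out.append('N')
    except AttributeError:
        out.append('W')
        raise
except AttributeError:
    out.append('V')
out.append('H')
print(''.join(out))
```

Execution trace: 'U' (try body) → 'J' (inner except NameError) → 'N' (try body, no exception) → 'H' (after the try/except). Output: UJNH

Answer: UJNH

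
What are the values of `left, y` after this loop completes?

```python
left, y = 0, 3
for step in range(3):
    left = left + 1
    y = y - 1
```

left goes 0→3, y goes 3→0
`left, y` takes the values: (0, 3) → (1, 3) → (1, 2) → (2, 2) → (2, 1) → (3, 1) → (3, 0)

Answer: 3, 0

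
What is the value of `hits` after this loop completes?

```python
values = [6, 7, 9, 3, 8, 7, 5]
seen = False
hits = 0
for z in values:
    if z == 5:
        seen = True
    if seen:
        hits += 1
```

Count elements after first 5 in [6, 7, 9, 3, 8, 7, 5]
`hits` takes the values: 0 → 1

Answer: 1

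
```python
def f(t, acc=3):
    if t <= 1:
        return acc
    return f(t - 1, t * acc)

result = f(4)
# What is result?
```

Accumulator trace (n, acc): (4, 3) -> (3, 12) -> (2, 36) -> (1, 72) -> return 72

Answer: 72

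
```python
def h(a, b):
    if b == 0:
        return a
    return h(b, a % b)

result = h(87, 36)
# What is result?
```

h(87, 36) -> h(36, 15) -> h(15, 6) -> h(6, 3) -> h(3, 0) -> 3

Answer: 3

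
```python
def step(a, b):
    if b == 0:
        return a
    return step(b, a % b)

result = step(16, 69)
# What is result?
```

step(16, 69) -> step(69, 16) -> step(16, 5) -> step(5, 1) -> step(1, 0) -> 1

Answer: 1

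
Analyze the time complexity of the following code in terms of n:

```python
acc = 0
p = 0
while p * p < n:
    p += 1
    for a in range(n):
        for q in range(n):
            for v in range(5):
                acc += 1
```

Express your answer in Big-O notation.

Each loop level contributes: √n × n × n × 1. Multiplying the contributions gives O(n^2√n).

Answer: O(n^2√n)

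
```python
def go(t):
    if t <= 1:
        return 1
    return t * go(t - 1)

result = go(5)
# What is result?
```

go(5) = 5 * 4 * 3 * 2 * 1 = 120

Answer: 120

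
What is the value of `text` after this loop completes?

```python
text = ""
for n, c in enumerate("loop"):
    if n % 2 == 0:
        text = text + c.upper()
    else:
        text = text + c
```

Uppercase even positions in 'loop'
`text` takes the values: "" → "L" → "Lo" → "LoO" → "LoOp"

Answer: "LoOp"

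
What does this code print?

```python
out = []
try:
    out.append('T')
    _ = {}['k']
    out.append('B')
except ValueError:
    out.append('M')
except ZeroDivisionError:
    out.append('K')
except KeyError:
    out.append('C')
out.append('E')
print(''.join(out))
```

Execution trace: 'T' (try body) → 'C' (except KeyError) → 'E' (after the try/except). Output: TCE

Answer: TCE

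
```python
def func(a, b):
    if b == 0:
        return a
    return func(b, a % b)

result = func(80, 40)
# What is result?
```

func(80, 40) -> func(40, 0) -> 40

Answer: 40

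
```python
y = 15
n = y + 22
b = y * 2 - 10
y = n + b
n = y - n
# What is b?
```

Trace:
`y = 15` → y = 15
`n = y + 22` → n = 37
`b = y * 2 - 10` → b = 20
`y = n + b` → y = 57
`n = y - n` → n = 20
So b = 20

Answer: 20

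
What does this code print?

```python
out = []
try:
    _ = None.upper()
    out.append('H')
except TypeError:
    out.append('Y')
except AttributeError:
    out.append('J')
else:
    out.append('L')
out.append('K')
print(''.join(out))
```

Execution trace: 'J' (except AttributeError) → 'K' (after the try/except). Output: JK

Answer: JK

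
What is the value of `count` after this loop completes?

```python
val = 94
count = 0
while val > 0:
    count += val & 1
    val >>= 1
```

Count set bits in 94 (binary: 0b1011110)
`count` takes the values: 0 → 1 → 2 → 3 → 4 → 5

Answer: 5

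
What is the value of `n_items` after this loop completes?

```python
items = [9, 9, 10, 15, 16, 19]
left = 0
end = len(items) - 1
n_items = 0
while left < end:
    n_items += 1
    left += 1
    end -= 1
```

Iterations until pointers meet (list length 6)
`n_items` takes the values: 0 → 1 → 2 → 3

Answer: 3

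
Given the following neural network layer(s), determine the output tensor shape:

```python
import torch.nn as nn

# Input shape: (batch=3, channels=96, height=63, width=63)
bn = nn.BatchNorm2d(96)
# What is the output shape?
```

Input: (3, 96, 63, 63) -> Output: (3, 96, 63, 63)

Answer: (3, 96, 63, 63)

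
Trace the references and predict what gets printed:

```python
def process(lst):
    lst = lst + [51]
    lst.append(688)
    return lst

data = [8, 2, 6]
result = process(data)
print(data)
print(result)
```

Key concept: rebinding parameter vs mutation.
Step by step:
`data = [8, 2, 6]` → data = [8, 2, 6]
`result = process(data)` → result = [8, 2, 6, 51, 688]
`print(data)` → prints [8, 2, 6]
`print(result)` → prints [8, 2, 6, 51, 688]

Answer:
[8, 2, 6]
[8, 2, 6, 51, 688]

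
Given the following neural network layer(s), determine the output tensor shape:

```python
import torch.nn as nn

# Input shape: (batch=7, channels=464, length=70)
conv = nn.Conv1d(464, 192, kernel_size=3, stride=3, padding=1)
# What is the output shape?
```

Input: (7, 464, 70) -> Output: (7, 192, 24)

Answer: (7, 192, 24)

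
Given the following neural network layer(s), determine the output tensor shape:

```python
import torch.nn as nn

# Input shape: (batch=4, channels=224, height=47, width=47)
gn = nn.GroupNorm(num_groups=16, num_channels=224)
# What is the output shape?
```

Input: (4, 224, 47, 47) -> Output: (4, 224, 47, 47)

Answer: (4, 224, 47, 47)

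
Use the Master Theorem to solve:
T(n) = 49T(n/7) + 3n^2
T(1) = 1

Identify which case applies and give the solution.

a=49, b=7, f(n)=3n^2. log_7(49) = 2. Since c=2 = 2, Case 2 applies: T(n) = Θ(n^log_b(a) · log n) = O(n^2 log n).

Answer: O(n^2 log n) - Case 2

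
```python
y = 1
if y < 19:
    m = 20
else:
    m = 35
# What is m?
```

Trace:
`y = 1` → y = 1
`if y < 19: ...` → y < 19 is True → m = 20
So m = 20

Answer: 20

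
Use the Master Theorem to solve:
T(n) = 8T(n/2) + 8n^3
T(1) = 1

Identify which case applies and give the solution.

a=8, b=2, f(n)=8n^3. log_2(8) = 3. Since c=3 = 3, Case 2 applies: T(n) = Θ(n^log_b(a) · log n) = O(n^3 log n).

Answer: O(n^3 log n) - Case 2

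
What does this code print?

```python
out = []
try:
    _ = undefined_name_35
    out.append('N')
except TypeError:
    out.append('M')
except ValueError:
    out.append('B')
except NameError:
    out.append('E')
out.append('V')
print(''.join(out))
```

Execution trace: 'E' (except NameError) → 'V' (after the try/except). Output: EV

Answer: EV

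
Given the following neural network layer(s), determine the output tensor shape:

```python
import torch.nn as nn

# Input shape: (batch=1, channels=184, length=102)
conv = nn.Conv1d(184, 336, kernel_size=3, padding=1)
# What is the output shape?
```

Input: (1, 184, 102) -> Output: (1, 336, 102)

Answer: (1, 336, 102)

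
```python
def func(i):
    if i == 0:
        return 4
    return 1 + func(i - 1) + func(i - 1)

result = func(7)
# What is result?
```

func(i) = 1 + 2·func(i-1), func(0)=4. Closed form: (4+1)·2^7 - 1 = 639.

Answer: 639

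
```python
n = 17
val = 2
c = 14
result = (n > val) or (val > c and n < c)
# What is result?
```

Trace:
`n = 17` → n = 17
`val = 2` → val = 2
`c = 14` → c = 14
`result = (n > val) or (val > c and n < c)` → result = True
So result = True

Answer: True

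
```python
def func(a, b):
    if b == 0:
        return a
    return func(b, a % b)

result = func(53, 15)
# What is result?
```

func(53, 15) -> func(15, 8) -> func(8, 7) -> func(7, 1) -> func(1, 0) -> 1

Answer: 1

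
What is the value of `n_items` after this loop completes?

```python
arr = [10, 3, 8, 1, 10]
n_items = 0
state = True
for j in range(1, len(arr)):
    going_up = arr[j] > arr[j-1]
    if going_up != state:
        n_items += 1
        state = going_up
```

Count direction changes in [10, 3, 8, 1, 10]
`n_items` takes the values: 0 → 1 → 2 → 3 → 4

Answer: 4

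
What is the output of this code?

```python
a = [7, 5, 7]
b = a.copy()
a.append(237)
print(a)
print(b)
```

Key concept: list.copy() creates independent copy.
Step by step:
`a = [7, 5, 7]` → a = [7, 5, 7]
`b = a.copy()` → b = [7, 5, 7]
`a.append(237)` → a = [7, 5, 7, 237]
`print(a)` → prints [7, 5, 7, 237]
`print(b)` → prints [7, 5, 7]

Answer:
[7, 5, 7, 237]
[7, 5, 7]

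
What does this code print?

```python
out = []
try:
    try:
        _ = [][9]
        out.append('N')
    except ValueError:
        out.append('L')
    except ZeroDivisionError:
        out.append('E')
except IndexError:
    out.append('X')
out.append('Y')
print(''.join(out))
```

Execution trace: 'X' (outer except IndexError) → 'Y' (after the try/except). Output: XY

Answer: XY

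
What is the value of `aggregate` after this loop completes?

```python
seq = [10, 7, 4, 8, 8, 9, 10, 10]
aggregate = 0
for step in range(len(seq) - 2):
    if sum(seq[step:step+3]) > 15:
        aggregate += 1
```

Count windows with sum > 15
`aggregate` takes the values: 0 → 1 → 2 → 3 → 4 → 5 → 6

Answer: 6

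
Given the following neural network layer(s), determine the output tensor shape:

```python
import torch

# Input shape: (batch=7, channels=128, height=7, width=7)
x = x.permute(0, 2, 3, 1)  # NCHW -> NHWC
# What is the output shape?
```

Input: (7, 128, 7, 7) -> Output: (7, 7, 7, 128)

Answer: (7, 7, 7, 128)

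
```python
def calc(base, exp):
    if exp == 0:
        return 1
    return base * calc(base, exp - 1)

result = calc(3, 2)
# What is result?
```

calc(3, 2) = 3 * 3 = 9

Answer: 9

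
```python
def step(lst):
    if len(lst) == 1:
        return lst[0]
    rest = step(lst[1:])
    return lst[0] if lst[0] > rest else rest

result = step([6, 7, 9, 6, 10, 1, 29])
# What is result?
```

Recursive max over [6, 7, 9, 6, 10, 1, 29] = 29

Answer: 29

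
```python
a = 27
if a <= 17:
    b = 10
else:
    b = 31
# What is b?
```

Trace:
`a = 27` → a = 27
`if a <= 17: ...` → a <= 17 is False, take else branch → b = 31
So b = 31

Answer: 31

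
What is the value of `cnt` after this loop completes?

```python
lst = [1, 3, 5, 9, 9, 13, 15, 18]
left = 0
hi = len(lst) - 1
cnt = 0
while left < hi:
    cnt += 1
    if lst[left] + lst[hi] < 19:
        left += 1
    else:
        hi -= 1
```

Steps to find pair summing to 19
`cnt` takes the values: 0 → 1 → 2 → 3 → 4 → 5 → 6 → 7

Answer: 7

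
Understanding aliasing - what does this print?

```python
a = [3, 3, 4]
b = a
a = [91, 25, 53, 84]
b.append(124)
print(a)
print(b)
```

Key concept: rebinding vs mutation: a is rebound to a new list, b still points at the original.
Step by step:
`a = [3, 3, 4]` → a = [3, 3, 4]
`b = a` → b = [3, 3, 4] (same object as a)
`a = [91, 25, 53, 84]` → a = [91, 25, 53, 84]
`b.append(124)` → b = [3, 3, 4, 124]
`print(a)` → prints [91, 25, 53, 84]
`print(b)` → prints [3, 3, 4, 124]

Answer:
[91, 25, 53, 84]
[3, 3, 4, 124]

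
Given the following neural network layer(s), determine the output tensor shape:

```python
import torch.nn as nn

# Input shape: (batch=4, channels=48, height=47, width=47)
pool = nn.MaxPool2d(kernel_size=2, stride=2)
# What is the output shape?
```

Input: (4, 48, 47, 47) -> Output: (4, 48, 23, 23)

Answer: (4, 48, 23, 23)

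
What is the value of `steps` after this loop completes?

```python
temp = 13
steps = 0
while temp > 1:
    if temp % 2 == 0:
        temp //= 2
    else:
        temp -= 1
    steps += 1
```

Steps to reduce 13 to 1
`steps` takes the values: 0 → 1 → 2 → 3 → 4 → 5

Answer: 5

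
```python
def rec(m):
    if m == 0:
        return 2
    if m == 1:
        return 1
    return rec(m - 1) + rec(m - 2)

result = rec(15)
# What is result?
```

Build up from base cases: rec(0)=2, rec(1)=1, rec(2)=3, rec(3)=4, rec(4)=7, rec(5)=11, rec(6)=18, ..., rec(15)=1364

Answer: 1364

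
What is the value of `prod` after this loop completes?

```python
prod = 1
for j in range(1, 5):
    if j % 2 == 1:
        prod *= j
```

Product of odd numbers 1 to 4
`prod` takes the values: 1 → 3

Answer: 3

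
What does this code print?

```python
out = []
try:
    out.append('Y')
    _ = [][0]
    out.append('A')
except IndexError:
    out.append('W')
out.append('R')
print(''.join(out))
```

Execution trace: 'Y' (try body) → 'W' (except IndexError) → 'R' (after the try/except). Output: YWR

Answer: YWR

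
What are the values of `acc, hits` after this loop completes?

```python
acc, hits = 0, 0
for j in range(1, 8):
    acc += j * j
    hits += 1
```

Sum of squares and count
`acc, hits` takes the values: (0, 0) → (1, 0) → (1, 1) → (5, 1) → (5, 2) → (14, 2) → (14, 3) → (30, 3) → (30, 4) → (55, 4) → (55, 5) → (91, 5) → (91, 6) → (140, 6) → (140, 7)

Answer: 140, 7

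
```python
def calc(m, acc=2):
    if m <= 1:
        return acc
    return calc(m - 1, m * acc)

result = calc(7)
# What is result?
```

Accumulator trace (n, acc): (7, 2) -> (6, 14) -> (5, 84) -> (4, 420) -> (3, 1680) -> (2, 5040) -> (1, 10080) -> return 10080

Answer: 10080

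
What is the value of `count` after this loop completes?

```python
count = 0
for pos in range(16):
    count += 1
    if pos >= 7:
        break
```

Loop breaks when pos reaches 7, count is 8
`count` takes the values: 0 → 1 → 2 → 3 → 4 → 5 → 6 → 7 → 8

Answer: 8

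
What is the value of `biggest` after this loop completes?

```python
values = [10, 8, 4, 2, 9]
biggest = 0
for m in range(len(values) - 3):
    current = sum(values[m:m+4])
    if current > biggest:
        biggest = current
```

Max sum of 4-element window in [10, 8, 4, 2, 9]
`biggest` takes the values: 0 → 24

Answer: 24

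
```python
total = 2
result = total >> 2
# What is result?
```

Trace:
`total = 2` → total = 2
`result = total >> 2` → result = 0
So result = 0

Answer: 0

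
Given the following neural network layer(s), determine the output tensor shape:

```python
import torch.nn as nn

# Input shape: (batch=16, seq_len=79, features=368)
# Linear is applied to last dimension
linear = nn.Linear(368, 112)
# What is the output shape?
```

Input: (16, 79, 368) -> Output: (16, 79, 112)

Answer: (16, 79, 112)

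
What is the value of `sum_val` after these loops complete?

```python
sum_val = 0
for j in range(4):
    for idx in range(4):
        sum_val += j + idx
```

Sum of all j+idx for j,idx in 4x4
`sum_val` takes the values: 0 → 1 → 3 → 6 → 7 → 9 → 12 → 16 → 18 → 21 → 25 → 30 → 33 → 37 → 42 → 48

Answer: 48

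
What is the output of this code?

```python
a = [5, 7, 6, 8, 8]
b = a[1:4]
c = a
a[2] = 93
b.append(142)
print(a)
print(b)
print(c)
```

Key concept: slice vs alias.
Step by step:
`a = [5, 7, 6, 8, 8]` → a = [5, 7, 6, 8, 8]
`b = a[1:4]` → b = [7, 6, 8]
`c = a` → c = [5, 7, 6, 8, 8] (same object as a)
`a[2] = 93` → a = [5, 7, 93, 8, 8] (same object as c); c = [5, 7, 93, 8, 8] (same object as a)
`b.append(142)` → b = [7, 6, 8, 142]
`print(a)` → prints [5, 7, 93, 8, 8]
`print(b)` → prints [7, 6, 8, 142]
`print(c)` → prints [5, 7, 93, 8, 8]

Answer:
[5, 7, 93, 8, 8]
[7, 6, 8, 142]
[5, 7, 93, 8, 8]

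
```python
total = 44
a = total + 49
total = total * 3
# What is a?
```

Trace:
`total = 44` → total = 44
`a = total + 49` → a = 93
`total = total * 3` → total = 132
So a = 93

Answer: 93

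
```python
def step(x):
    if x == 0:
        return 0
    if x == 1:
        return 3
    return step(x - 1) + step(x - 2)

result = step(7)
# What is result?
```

Build up from base cases: step(0)=0, step(1)=3, step(2)=3, step(3)=6, step(4)=9, step(5)=15, step(6)=24, ..., step(7)=39

Answer: 39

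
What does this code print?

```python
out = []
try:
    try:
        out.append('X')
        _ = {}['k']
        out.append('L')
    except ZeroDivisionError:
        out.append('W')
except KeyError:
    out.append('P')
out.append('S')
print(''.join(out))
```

Execution trace: 'X' (try body) → 'P' (outer except KeyError) → 'S' (after the try/except). Output: XPS

Answer: XPS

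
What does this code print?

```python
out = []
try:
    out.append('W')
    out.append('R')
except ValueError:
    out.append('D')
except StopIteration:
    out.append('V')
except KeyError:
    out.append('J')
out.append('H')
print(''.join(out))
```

Execution trace: 'W' (try body) → 'R' (try body, no exception) → 'H' (after the try/except). Output: WRH

Answer: WRH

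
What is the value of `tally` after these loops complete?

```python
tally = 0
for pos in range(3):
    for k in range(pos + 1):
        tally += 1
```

Triangle: 1 + 2 + ... + 3
`tally` takes the values: 0 → 1 → 2 → 3 → 4 → 5 → 6

Answer: 6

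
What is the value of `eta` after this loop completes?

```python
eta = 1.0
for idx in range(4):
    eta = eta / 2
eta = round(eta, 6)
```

Halving LR 4 times: 1 / 2^4
`eta` takes the values: 1.0 → 0.5 → 0.25 → 0.125 → 0.0625

Answer: 0.0625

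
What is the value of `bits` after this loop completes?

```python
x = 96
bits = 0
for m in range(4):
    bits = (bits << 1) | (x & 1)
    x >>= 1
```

Reverse lowest 4 bits of 96
`bits` takes the values: 0

Answer: 0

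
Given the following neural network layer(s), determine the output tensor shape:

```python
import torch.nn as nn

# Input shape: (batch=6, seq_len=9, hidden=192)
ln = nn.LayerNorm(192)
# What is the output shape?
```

Input: (6, 9, 192) -> Output: (6, 9, 192)

Answer: (6, 9, 192)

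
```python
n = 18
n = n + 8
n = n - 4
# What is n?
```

Trace:
`n = 18` → n = 18
`n = n + 8` → n = 26
`n = n - 4` → n = 22
So n = 22

Answer: 22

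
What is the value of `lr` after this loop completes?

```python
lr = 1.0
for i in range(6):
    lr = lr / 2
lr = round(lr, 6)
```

Halving LR 6 times: 1 / 2^6
`lr` takes the values: 1.0 → 0.5 → 0.25 → 0.125 → 0.0625 → 0.03125 → 0.015625

Answer: 0.015625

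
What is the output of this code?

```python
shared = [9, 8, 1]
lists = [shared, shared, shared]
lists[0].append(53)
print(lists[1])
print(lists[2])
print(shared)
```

Key concept: list of same reference.
Step by step:
`shared = [9, 8, 1]` → shared = [9, 8, 1]
`lists = [shared, shared, shared]` → lists = [[9, 8, 1], [9, 8, 1], [9, 8, 1]]
`lists[0].append(53)` → shared = [9, 8, 1, 53]; lists = [[9, 8, 1, 53], [9, 8, 1, 53], [9, 8, 1, 53]]
`print(lists[1])` → prints [9, 8, 1, 53]
`print(lists[2])` → prints [9, 8, 1, 53]
`print(shared)` → prints [9, 8, 1, 53]

Answer:
[9, 8, 1, 53]
[9, 8, 1, 53]
[9, 8, 1, 53]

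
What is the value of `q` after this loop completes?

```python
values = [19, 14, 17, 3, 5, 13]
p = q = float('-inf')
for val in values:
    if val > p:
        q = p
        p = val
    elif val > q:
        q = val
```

Second largest (with repeats) in [19, 14, 17, 3, 5, 13]
`q` takes the values: -inf → 14 → 17

Answer: 17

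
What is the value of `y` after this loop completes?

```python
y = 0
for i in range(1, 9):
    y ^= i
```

XOR of 1 to 8
`y` takes the values: 0 → 1 → 3 → 0 → 4 → 1 → 7 → 0 → 8

Answer: 8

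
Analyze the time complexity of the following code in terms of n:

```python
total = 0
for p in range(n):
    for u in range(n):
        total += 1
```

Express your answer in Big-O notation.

Each loop level contributes: n × n. Multiplying the contributions gives O(n^2).

Answer: O(n^2)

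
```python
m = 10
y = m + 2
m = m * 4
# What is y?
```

Trace:
`m = 10` → m = 10
`y = m + 2` → y = 12
`m = m * 4` → m = 40
So y = 12

Answer: 12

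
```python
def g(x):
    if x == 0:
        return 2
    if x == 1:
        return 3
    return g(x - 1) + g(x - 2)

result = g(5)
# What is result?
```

Build up from base cases: g(0)=2, g(1)=3, g(2)=5, g(3)=8, g(4)=13, g(5)=21

Answer: 21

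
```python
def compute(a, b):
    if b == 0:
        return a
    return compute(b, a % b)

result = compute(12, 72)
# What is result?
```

compute(12, 72) -> compute(72, 12) -> compute(12, 0) -> 12

Answer: 12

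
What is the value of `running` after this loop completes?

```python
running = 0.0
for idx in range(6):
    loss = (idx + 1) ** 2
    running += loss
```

Sum of squared losses 1² + 2² + ... + 6²
`running` takes the values: 0.0 → 1.0 → 5.0 → 14.0 → 30.0 → 55.0 → 91.0

Answer: 91.0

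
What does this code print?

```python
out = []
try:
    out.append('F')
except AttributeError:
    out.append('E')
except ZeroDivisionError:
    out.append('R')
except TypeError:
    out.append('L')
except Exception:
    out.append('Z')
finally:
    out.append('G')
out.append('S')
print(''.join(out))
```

Execution trace: 'F' (try body, no exception) → 'G' (finally) → 'S' (after the try/except). Output: FGS

Answer: FGS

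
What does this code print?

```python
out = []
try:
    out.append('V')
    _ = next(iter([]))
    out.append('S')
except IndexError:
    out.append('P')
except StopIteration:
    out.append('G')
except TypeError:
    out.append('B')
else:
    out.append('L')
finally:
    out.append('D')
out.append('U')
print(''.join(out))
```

Execution trace: 'V' (try body) → 'G' (except StopIteration) → 'D' (finally) → 'U' (after the try/except). Output: VGDU

Answer: VGDU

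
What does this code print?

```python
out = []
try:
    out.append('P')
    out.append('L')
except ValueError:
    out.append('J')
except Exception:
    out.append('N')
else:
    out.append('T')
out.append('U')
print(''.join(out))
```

Execution trace: 'P' (try body) → 'L' (try body, no exception) → 'T' (else) → 'U' (after the try/except). Output: PLTU

Answer: PLTU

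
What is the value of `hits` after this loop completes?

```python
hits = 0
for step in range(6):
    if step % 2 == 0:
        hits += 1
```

Count numbers divisible by 2 in range(6)
`hits` takes the values: 0 → 1 → 2 → 3

Answer: 3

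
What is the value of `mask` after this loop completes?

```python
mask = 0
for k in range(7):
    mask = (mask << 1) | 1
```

Build 7 consecutive 1-bits: 0b1111111
`mask` takes the values: 0 → 1 → 3 → 7 → 15 → 31 → 63 → 127

Answer: 127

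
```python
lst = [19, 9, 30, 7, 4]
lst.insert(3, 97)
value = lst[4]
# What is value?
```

Trace:
`lst = [19, 9, 30, 7, 4]` → lst = [19, 9, 30, 7, 4]
`lst.insert(3, 97)` → lst = [19, 9, 30, 97, 7, 4]
`value = lst[4]` → value = 7
So value = 7

Answer: 7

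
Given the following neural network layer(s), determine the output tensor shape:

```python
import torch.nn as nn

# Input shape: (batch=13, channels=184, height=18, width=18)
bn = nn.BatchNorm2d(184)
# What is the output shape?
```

Input: (13, 184, 18, 18) -> Output: (13, 184, 18, 18)

Answer: (13, 184, 18, 18)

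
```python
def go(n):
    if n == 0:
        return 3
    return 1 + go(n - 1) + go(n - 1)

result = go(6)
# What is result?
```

go(n) = 1 + 2·go(n-1), go(0)=3. Closed form: (3+1)·2^6 - 1 = 255.

Answer: 255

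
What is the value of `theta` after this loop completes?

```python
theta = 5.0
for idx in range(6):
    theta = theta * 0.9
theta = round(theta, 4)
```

Exponential decay: 5.0 * 0.9^6
`theta` takes the values: 5.0 → 4.5 → 4.05 → 3.645 → 3.2805 → 2.95245 → 2.657205 → 2.6572

Answer: 2.6572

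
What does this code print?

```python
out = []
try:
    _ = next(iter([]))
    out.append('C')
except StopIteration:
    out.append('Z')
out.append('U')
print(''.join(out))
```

Execution trace: 'Z' (except StopIteration) → 'U' (after the try/except). Output: ZU

Answer: ZU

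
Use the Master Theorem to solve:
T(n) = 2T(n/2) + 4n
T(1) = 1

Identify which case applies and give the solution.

a=2, b=2, f(n)=4n. log_2(2) = 1. Since c=1 = 1, Case 2 applies: T(n) = Θ(n^log_b(a) · log n) = O(n log n).

Answer: O(n log n) - Case 2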